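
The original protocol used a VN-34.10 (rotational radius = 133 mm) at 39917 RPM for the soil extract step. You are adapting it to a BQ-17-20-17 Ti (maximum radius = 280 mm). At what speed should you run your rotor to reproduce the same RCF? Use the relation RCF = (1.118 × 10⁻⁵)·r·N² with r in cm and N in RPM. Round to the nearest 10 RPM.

Original rotor: r = 133 mm = 13.3 cm
RCF_original = 1.118 × 10⁻⁵ × 13.3 × (39917)² = 1.118 × 10⁻⁵ × 13.3 × 1,593,366,889 ≈ 236,924.1 × g
Your rotor: r = 280 mm = 28.0 cm
236,924.1 = 1.118 × 10⁻⁵ × 28 × N²
N² = 236,924.1 / (31.304 × 10⁻⁵) = 756,849,284
N ≈ √756,849,284 ≈ 27,510.9

27510 RPM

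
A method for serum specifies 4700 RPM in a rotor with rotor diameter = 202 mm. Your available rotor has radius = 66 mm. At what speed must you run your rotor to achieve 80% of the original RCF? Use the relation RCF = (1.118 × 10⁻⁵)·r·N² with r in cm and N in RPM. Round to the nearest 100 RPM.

≈ 5200 RPM

Original rotor: r = 202 mm / 2 = 101 mm = 10.1 cm
RCF_original = 1.118 × 10⁻⁵ × 10.1 × (4700)² = 1.118 × 10⁻⁵ × 10.1 × 22,090,000 ≈ 2,494.4 × g
Target RCF = 0.8 × 2,494.4 ≈ 1,995.5 × g
Your rotor: r = 66 mm = 6.6 cm
1,995.5 = 1.118 × 10⁻⁵ × 6.6 × N²
N² = 1,995.5 / (7.3788 × 10⁻⁵) = 27,043,693
N ≈ √27,043,693 ≈ 5,200.4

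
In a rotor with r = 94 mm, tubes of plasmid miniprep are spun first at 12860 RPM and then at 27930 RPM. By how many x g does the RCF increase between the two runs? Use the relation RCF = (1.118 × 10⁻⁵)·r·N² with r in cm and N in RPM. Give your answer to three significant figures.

r = 94 mm = 9.4 cm
RCF₁ = 1.118 × 10⁻⁵ × 9.4 × (12860)² = 1.118 × 10⁻⁵ × 9.4 × 165,379,600 ≈ 17,380.1 × g
RCF₂ = 1.118 × 10⁻⁵ × 9.4 × (27930)² = 1.118 × 10⁻⁵ × 9.4 × 780,084,900 ≈ 81,980.7 × g
Increase = 81,980.7 − 17,380.1 = 64,600.6

≈ 64600 x g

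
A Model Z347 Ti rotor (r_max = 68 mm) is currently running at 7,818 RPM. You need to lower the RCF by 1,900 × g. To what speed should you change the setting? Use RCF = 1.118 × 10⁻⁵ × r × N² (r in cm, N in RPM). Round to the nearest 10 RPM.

N₂ ≈ 6010 RPM

r = 68 mm = 6.8 cm
Current RCF = 1.118 × 10⁻⁵ × 6.8 × (7818)² = 1.118 × 10⁻⁵ × 6.8 × 61,121,124 ≈ 4,646.7 × g
Target RCF = 4,646.7 − 1,900 = 2,746.7 × g
N² = 2,746.7 / (7.6024 × 10⁻⁵) = 36,129,380
N ≈ √36,129,380 ≈ 6,010.8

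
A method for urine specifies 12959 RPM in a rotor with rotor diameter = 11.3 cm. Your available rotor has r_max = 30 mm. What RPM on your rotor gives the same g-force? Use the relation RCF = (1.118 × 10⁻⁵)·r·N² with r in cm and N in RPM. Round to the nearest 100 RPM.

17800 RPM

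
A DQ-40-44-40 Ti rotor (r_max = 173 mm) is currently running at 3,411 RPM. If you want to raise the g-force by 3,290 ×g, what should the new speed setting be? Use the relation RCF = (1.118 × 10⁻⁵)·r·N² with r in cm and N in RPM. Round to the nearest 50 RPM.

r = 173 mm = 17.3 cm
Current RCF = 1.118 × 10⁻⁵ × 17.3 × (3411)² = 1.118 × 10⁻⁵ × 17.3 × 11,634,921 ≈ 2,250.4 × g
Target RCF = 2,250.4 + 3,290 = 5,540.4 × g
N² = 5,540.4 / (19.3414 × 10⁻⁵) = 28,645,289
N ≈ √28,645,289 ≈ 5,352.1

N₂ ≈ 5350 RPM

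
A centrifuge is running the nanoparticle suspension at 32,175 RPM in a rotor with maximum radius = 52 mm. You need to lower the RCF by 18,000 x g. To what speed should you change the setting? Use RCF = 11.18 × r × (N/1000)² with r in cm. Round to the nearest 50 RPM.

26950 RPM

r = 52 mm = 5.2 cm
Current RCF = 11.18 × 5.2 × (32.175)² = 11.18 × 5.2 × 1,035.230625 ≈ 60,184.2 × g
Target RCF = 60,184.2 − 18,000 = 42,184.2 × g
(N/1000)² = 42,184.2 / 58.136 = 725.6124
N = 1000 × √725.6124 ≈ 26,937.2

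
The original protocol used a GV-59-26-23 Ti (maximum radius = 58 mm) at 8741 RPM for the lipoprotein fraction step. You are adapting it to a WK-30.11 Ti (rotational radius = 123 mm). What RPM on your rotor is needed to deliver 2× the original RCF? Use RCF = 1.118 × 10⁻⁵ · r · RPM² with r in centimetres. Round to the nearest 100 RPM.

≈ 8500 RPM

Original rotor: r = 58 mm = 5.8 cm
RCF = 1.118 × 10⁻⁵ × r × N²
RCF_original = 1.118 × 10⁻⁵ × 5.8 × (8741)² = 1.118 × 10⁻⁵ × 5.8 × 76,405,081 ≈ 4,954.4 × g
Target RCF = 2 × 4,954.4 ≈ 9,908.8 × g
Your rotor: r = 123 mm = 12.3 cm
9,908.8 = 1.118 × 10⁻⁵ × 12.3 × N²
N² = 9,908.8 / (13.7514 × 10⁻⁵) = 72,056,663
N ≈ √72,056,663 ≈ 8,488.6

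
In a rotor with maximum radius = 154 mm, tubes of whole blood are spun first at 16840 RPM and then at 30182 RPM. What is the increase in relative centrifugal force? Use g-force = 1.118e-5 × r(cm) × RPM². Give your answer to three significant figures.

r = 154 mm = 15.4 cm
RCF₁ = 1.118 × 10⁻⁵ × 15.4 × (16840)² = 1.118 × 10⁻⁵ × 15.4 × 283,585,600 ≈ 48,825.5 × g
RCF₂ = 1.118 × 10⁻⁵ × 15.4 × (30182)² = 1.118 × 10⁻⁵ × 15.4 × 910,953,124 ≈ 156,840.6 × g
Increase = 156,840.6 − 48,825.5 = 108,015.1

108000 g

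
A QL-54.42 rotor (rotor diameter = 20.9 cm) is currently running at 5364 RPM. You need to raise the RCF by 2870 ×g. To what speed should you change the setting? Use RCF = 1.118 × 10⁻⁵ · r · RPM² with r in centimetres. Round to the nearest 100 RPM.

7300 RPM

r = 20.9 / 2 = 10.45 cm
Current RCF = 1.118 × 10⁻⁵ × 10.45 × (5364)² = 1.118 × 10⁻⁵ × 10.45 × 28,772,496 ≈ 3,361.5 × g
Target RCF = 3,361.5 + 2,870 = 6,231.5 × g
N² = 6,231.5 / (11.6831 × 10⁻⁵) = 53,337,727
N ≈ √53,337,727 ≈ 7,303.3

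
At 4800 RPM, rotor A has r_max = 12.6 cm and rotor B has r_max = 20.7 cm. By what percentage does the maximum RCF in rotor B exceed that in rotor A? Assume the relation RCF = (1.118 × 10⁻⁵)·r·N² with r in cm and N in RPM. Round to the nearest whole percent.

At equal RPM, RCF scales linearly with r: ratio = 20.7 / 12.6 = 1.6429.
So rotor B delivers 64.3% more g-force.

64%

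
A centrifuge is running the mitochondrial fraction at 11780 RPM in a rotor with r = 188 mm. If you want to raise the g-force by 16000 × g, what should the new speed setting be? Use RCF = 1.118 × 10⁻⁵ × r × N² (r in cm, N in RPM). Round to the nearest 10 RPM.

r = 188 mm = 18.8 cm
Current RCF = 1.118 × 10⁻⁵ × 18.8 × (11780)² = 1.118 × 10⁻⁵ × 18.8 × 138,768,400 ≈ 29,166.9 × g
Target RCF = 29,166.9 + 16,000 = 45,166.9 × g
N² = 45,166.9 / (21.0184 × 10⁻⁵) = 214,892,190
N ≈ √214,892,190 ≈ 14,659.2

14660 RPM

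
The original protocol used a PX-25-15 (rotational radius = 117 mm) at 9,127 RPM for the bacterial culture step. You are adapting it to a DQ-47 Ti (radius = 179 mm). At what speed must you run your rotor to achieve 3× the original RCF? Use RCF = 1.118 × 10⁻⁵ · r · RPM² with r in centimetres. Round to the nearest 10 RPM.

≈ 12780 RPM

Original rotor: r = 117 mm = 11.7 cm
RCF_original = 1.118 × 10⁻⁵ × 11.7 × (9127)² = 1.118 × 10⁻⁵ × 11.7 × 83,302,129 ≈ 10,896.4 × g
Target RCF = 3 × 10,896.4 ≈ 32,689.2 × g
Your rotor: r = 179 mm = 17.9 cm
32,689.2 = 1.118 × 10⁻⁵ × 17.9 × N²
N² = 32,689.2 / (20.0122 × 10⁻⁵) = 163,346,359
N ≈ √163,346,359 ≈ 12,780.7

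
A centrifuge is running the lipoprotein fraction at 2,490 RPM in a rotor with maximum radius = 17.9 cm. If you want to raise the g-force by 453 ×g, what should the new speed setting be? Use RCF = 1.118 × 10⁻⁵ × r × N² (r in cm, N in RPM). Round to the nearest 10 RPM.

≈ 2910 RPM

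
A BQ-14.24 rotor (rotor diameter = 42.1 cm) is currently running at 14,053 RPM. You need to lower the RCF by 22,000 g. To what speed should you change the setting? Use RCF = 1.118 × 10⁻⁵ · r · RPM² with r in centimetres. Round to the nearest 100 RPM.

r = 42.1 / 2 = 21.05 cm
Current RCF = 1.118 × 10⁻⁵ × 21.05 × (14053)² = 1.118 × 10⁻⁵ × 21.05 × 197,486,809 ≈ 46,476.3 × g
Target RCF = 46,476.3 − 22,000 = 24,476.3 × g
N² = 24,476.3 / (23.5339 × 10⁻⁵) = 104,004,436
N ≈ √104,004,436 ≈ 10,198.3

N₂ ≈ 10200 RPM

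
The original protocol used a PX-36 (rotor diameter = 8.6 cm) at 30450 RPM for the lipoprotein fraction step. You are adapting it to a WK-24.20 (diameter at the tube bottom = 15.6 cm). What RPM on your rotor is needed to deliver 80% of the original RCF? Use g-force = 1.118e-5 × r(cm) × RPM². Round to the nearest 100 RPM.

Original rotor: r = 8.6 / 2 = 4.3 cm
RCF = 1.118 × 10⁻⁵ × r × N²
RCF_original = 1.118 × 10⁻⁵ × 4.3 × (30450)² = 1.118 × 10⁻⁵ × 4.3 × 927,202,500 ≈ 44,574.3 × g
Target RCF = 0.8 × 44,574.3 ≈ 35,659.4 × g
Your rotor: r = 15.6 / 2 = 7.8 cm
35,659.4 = 1.118 × 10⁻⁵ × 7.8 × N²
N² = 35,659.4 / (8.7204 × 10⁻⁵) = 408,919,316
N ≈ √408,919,316 ≈ 20,221.8

≈ 20200 RPM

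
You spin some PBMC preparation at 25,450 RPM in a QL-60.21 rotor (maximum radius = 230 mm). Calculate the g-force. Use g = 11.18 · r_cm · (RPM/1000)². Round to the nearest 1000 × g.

≈ 167000 g

r = 230 mm = 23.0 cm
RCF = 11.18 × r × (N/1000)²
RCF = 11.18 × 23 × (25.45)² = 11.18 × 23 × 647.7025 ≈ 166,550.2 × g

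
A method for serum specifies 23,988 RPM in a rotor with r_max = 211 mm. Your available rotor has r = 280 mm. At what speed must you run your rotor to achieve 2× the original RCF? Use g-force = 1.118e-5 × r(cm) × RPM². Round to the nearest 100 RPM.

Original rotor: r = 211 mm = 21.1 cm
RCF = 1.118 × 10⁻⁵ × r × N²
RCF_original = 1.118 × 10⁻⁵ × 21.1 × (23988)² = 1.118 × 10⁻⁵ × 21.1 × 575,424,144 ≈ 135,741.4 × g
Target RCF = 2 × 135,741.4 ≈ 271,482.8 × g
Your rotor: r = 280 mm = 28.0 cm
271,482.8 = 1.118 × 10⁻⁵ × 28 × N²
N² = 271,482.8 / (31.304 × 10⁻⁵) = 867,246,358
N ≈ √867,246,358 ≈ 29,449.0

≈ 29400 RPM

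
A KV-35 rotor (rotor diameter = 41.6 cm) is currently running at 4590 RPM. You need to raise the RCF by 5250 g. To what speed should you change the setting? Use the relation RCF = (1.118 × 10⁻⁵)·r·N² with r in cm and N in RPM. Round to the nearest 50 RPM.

r = 41.6 / 2 = 20.8 cm
Current RCF = 1.118 × 10⁻⁵ × 20.8 × (4590)² = 1.118 × 10⁻⁵ × 20.8 × 21,068,100 ≈ 4,899.3 × g
Target RCF = 4,899.3 + 5,250 = 10,149.3 × g
N² = 10,149.3 / (23.2544 × 10⁻⁵) = 43,644,644
N ≈ √43,644,644 ≈ 6,606.4

6600 RPM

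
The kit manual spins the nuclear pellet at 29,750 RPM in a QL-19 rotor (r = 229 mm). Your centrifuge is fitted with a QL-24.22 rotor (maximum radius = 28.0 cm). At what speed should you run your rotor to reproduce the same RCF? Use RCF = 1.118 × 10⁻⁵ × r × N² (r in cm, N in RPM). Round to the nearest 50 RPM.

Original rotor: r = 229 mm = 22.9 cm
RCF = 1.118 × 10⁻⁵ × r × N²
RCF_original = 1.118 × 10⁻⁵ × 22.9 × (29750)² = 1.118 × 10⁻⁵ × 22.9 × 885,062,500 ≈ 226,595.5 × g
226,595.5 = 1.118 × 10⁻⁵ × 28 × N²
N² = 226,595.5 / (31.304 × 10⁻⁵) = 723,854,779
N ≈ √723,854,779 ≈ 26,904.5

≈ 26900 RPM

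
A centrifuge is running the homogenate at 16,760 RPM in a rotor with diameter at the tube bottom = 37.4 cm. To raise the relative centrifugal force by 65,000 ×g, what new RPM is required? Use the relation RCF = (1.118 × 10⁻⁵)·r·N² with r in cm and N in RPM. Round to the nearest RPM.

≈ 24327 RPM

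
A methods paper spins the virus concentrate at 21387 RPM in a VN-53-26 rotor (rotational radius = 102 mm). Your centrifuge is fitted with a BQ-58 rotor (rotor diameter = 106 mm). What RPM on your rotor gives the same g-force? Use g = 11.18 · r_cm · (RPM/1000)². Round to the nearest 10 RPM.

≈ 29670 RPM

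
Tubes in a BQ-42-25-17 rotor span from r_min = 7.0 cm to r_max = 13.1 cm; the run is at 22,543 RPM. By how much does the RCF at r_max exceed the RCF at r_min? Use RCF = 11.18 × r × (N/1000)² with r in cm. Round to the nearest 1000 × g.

RCF_max = 11.18 × 13.1 × (22.543)² = 11.18 × 13.1 × 508.186849 ≈ 74,428 × g
RCF_min = 11.18 × 7 × (22.543)² = 11.18 × 7 × 508.186849 ≈ 39,770.7 × g
ΔRCF = 74,428 − 39,770.7 = 34,657.3

≈ 35000 x g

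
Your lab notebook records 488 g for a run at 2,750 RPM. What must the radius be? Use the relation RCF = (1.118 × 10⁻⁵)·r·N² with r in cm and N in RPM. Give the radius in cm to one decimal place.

RCF = 1.118 × 10⁻⁵ × r × N²
488 = 1.118 × 10⁻⁵ × r × (2750)²
r = 488 / (1.118 × 10⁻⁵ × 7,562,500) = 488 / 84.54875 ≈ 5.772 cm

r ≈ 5.8 cm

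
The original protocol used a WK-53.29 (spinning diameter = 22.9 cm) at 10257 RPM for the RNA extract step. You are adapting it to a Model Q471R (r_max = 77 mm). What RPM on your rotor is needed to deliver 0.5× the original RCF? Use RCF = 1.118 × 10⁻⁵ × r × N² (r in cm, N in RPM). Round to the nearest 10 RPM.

≈ 8840 RPM

Original rotor: r = 22.9 / 2 = 11.45 cm
RCF = 1.118 × 10⁻⁵ × r × N²
RCF_original = 1.118 × 10⁻⁵ × 11.45 × (10257)² = 1.118 × 10⁻⁵ × 11.45 × 105,206,049 ≈ 13,467.5 × g
Target RCF = 0.5 × 13,467.5 ≈ 6,733.8 × g
Your rotor: r = 77 mm = 7.7 cm
6,733.8 = 1.118 × 10⁻⁵ × 7.7 × N²
N² = 6,733.8 / (8.6086 × 10⁻⁵) = 78,221,778
N ≈ √78,221,778 ≈ 8,844.3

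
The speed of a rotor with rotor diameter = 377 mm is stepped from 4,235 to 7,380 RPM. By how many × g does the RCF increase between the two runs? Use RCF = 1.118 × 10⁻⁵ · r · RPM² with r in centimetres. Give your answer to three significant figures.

7700 × g

r = 377 mm / 2 = 188.5 mm = 18.85 cm
RCF₁ = 1.118 × 10⁻⁵ × 18.85 × (4235)² = 1.118 × 10⁻⁵ × 18.85 × 17,935,225 ≈ 3,779.7 × g
RCF₂ = 1.118 × 10⁻⁵ × 18.85 × (7380)² = 1.118 × 10⁻⁵ × 18.85 × 54,464,400 ≈ 11,478 × g
Increase = 11,478 − 3,779.7 = 7,698.3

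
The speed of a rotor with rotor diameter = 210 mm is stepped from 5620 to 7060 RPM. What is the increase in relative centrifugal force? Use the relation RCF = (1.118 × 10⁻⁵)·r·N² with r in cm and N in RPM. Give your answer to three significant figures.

r = 210 mm / 2 = 105 mm = 10.5 cm
RCF₁ = 1.118 × 10⁻⁵ × 10.5 × (5620)² = 1.118 × 10⁻⁵ × 10.5 × 31,584,400 ≈ 3,707.7 × g
RCF₂ = 1.118 × 10⁻⁵ × 10.5 × (7060)² = 1.118 × 10⁻⁵ × 10.5 × 49,843,600 ≈ 5,851.1 × g
Increase = 5,851.1 − 3,707.7 = 2,143.4

≈ 2140 x g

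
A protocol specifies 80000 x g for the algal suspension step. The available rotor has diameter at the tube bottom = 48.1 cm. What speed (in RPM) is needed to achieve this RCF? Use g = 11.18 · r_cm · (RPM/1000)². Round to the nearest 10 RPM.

≈ 17250 RPM

r = 48.1 / 2 = 24.05 cm
RCF = 11.18 × r × (N/1000)²
80,000 = 11.18 × 24.05 × (N/1000)²
(N/1000)² = 80,000 / 268.879 = 297.5316
N = 1000 × √297.5316 ≈ 17,249.1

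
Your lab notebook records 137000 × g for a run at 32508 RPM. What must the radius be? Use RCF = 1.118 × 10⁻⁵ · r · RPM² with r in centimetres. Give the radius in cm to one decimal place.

137000 = 1.118 × 10⁻⁵ × r × (32508)²
r = 137000 / (1.118 × 10⁻⁵ × 1,056,770,064) = 137000 / 11814.69 ≈ 11.596 cm

11.6 cm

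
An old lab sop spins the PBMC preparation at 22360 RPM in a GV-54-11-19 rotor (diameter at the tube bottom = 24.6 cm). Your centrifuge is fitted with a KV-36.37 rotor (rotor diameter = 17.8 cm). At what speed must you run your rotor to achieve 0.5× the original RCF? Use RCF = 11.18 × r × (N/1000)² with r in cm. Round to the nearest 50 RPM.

≈ 18600 RPM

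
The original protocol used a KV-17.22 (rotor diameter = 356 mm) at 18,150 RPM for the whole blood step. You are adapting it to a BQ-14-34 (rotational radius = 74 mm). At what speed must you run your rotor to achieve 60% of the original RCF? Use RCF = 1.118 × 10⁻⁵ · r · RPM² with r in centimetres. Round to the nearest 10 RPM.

≈ 21800 RPM

Original rotor: r = 356 mm / 2 = 178 mm = 17.8 cm
RCF_original = 1.118 × 10⁻⁵ × 17.8 × (18150)² = 1.118 × 10⁻⁵ × 17.8 × 329,422,500 ≈ 65,556.4 × g
Target RCF = 0.6 × 65,556.4 ≈ 39,333.8 × g
Your rotor: r = 74 mm = 7.4 cm
39,333.8 = 1.118 × 10⁻⁵ × 7.4 × N²
N² = 39,333.8 / (8.2732 × 10⁻⁵) = 475,436,349
N ≈ √475,436,349 ≈ 21,804.5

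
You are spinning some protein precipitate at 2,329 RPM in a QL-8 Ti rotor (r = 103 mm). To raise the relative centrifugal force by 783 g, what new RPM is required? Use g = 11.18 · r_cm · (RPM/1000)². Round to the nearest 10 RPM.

≈ 3500 RPM

r = 103 mm = 10.3 cm
Current RCF = 11.18 × 10.3 × (2.329)² = 11.18 × 10.3 × 5.424241 ≈ 624.6 × g
Target RCF = 624.6 + 783 = 1,407.6 × g
(N/1000)² = 1,407.6 / 115.154 = 12.22363
N = 1000 × √12.22363 ≈ 3,496.2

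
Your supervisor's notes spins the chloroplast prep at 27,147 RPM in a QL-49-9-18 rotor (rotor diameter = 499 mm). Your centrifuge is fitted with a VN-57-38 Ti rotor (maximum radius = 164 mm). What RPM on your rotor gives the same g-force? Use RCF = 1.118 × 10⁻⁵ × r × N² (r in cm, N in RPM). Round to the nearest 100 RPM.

≈ 33500 RPM

Original rotor: r = 499 mm / 2 = 249.5 mm = 24.95 cm
RCF = 1.118 × 10⁻⁵ × r × N²
RCF_original = 1.118 × 10⁻⁵ × 24.95 × (27147)² = 1.118 × 10⁻⁵ × 24.95 × 736,959,609 ≈ 205,568.3 × g
Your rotor: r = 164 mm = 16.4 cm
205,568.3 = 1.118 × 10⁻⁵ × 16.4 × N²
N² = 205,568.3 / (18.3352 × 10⁻⁵) = 1,121,167,481
N ≈ √1,121,167,481 ≈ 33,483.8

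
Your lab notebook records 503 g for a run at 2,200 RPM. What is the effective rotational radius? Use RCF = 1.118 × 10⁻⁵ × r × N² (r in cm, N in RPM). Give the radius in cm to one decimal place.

r ≈ 9.3 cm

503 = 1.118 × 10⁻⁵ × r × (2200)²
r = 503 / (1.118 × 10⁻⁵ × 4,840,000) = 503 / 54.1112 ≈ 9.296 cm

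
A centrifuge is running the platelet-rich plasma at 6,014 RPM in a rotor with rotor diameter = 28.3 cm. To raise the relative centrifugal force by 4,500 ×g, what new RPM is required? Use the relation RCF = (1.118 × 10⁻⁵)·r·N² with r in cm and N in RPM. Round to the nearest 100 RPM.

r = 28.3 / 2 = 14.15 cm
Current RCF = 1.118 × 10⁻⁵ × 14.15 × (6014)² = 1.118 × 10⁻⁵ × 14.15 × 36,168,196 ≈ 5,721.7 × g
Target RCF = 5,721.7 + 4,500 = 10,221.7 × g
N² = 10,221.7 / (15.8197 × 10⁻⁵) = 64,613,741
N ≈ √64,613,741 ≈ 8,038.3

N₂ ≈ 8000 RPM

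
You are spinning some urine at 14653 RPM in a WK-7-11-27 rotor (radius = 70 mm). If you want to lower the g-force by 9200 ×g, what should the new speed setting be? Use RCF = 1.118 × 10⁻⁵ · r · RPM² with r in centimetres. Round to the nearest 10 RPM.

r = 70 mm = 7.0 cm
Current RCF = 1.118 × 10⁻⁵ × 7 × (14653)² = 1.118 × 10⁻⁵ × 7 × 214,710,409 ≈ 16,803.2 × g
Target RCF = 16,803.2 − 9,200 = 7,603.2 × g
N² = 7,603.2 / (7.826 × 10⁻⁵) = 97,153,079
N ≈ √97,153,079 ≈ 9,856.6

N₂ ≈ 9860 RPM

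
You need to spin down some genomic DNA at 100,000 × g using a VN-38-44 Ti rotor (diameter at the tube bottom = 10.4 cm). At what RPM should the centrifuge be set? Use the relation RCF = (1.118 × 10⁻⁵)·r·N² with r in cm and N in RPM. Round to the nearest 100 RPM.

r = 10.4 / 2 = 5.2 cm
100,000 = 1.118 × 10⁻⁵ × 5.2 × N²
N² = 100,000 / (5.8136 × 10⁻⁵) = 1,720,104,582
N ≈ √1,720,104,582 ≈ 41,474.1

N ≈ 41500 RPM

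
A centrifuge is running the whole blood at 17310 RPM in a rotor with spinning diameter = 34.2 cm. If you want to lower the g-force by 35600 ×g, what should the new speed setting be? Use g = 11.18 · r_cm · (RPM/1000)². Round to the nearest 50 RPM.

≈ 10650 RPM

r = 34.2 / 2 = 17.1 cm
Current RCF = 11.18 × 17.1 × (17.31)² = 11.18 × 17.1 × 299.6361 ≈ 57,283.8 × g
Target RCF = 57,283.8 − 35,600 = 21,683.8 × g
(N/1000)² = 21,683.8 / 191.178 = 113.422
N = 1000 × √113.422 ≈ 10,650.0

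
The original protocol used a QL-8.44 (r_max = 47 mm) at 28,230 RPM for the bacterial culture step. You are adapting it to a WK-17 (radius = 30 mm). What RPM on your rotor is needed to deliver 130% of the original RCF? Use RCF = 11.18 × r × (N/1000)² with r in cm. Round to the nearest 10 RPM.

≈ 40290 RPM

Original rotor: r = 47 mm = 4.7 cm
RCF_original = 11.18 × 4.7 × (28.23)² = 11.18 × 4.7 × 796.9329 ≈ 41,875.6 × g
Target RCF = 1.3 × 41,875.6 ≈ 54,438.3 × g
Your rotor: r = 30 mm = 3.0 cm
54,438.3 = 11.18 × 3 × (N/1000)²
(N/1000)² = 54,438.3 / 33.54 = 1623.086
N = 1000 × √1623.086 ≈ 40,287.5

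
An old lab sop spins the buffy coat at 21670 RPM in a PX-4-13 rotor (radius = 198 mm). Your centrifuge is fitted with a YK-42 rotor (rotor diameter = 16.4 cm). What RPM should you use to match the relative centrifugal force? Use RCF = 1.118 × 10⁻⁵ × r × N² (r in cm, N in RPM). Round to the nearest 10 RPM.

Original rotor: r = 198 mm = 19.8 cm
RCF = 1.118 × 10⁻⁵ × r × N²
RCF_original = 1.118 × 10⁻⁵ × 19.8 × (21670)² = 1.118 × 10⁻⁵ × 19.8 × 469,588,900 ≈ 103,950.1 × g
Your rotor: r = 16.4 / 2 = 8.2 cm
103,950.1 = 1.118 × 10⁻⁵ × 8.2 × N²
N² = 103,950.1 / (9.1676 × 10⁻⁵) = 1,133,885,641
N ≈ √1,133,885,641 ≈ 33,673.2

33670 RPM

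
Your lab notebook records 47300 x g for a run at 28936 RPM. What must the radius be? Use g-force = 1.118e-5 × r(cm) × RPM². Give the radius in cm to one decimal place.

47300 = 1.118 × 10⁻⁵ × r × (28936)²
r = 47300 / (1.118 × 10⁻⁵ × 837,292,096) = 47300 / 9360.926 ≈ 5.053 cm

≈ 5.1 cm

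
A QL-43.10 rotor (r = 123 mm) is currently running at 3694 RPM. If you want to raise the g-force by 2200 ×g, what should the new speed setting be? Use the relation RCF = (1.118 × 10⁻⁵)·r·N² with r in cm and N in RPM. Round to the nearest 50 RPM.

r = 123 mm = 12.3 cm
Current RCF = 1.118 × 10⁻⁵ × 12.3 × (3694)² = 1.118 × 10⁻⁵ × 12.3 × 13,645,636 ≈ 1,876.5 × g
Target RCF = 1,876.5 + 2,200 = 4,076.5 × g
N² = 4,076.5 / (13.7514 × 10⁻⁵) = 29,644,254
N ≈ √29,644,254 ≈ 5,444.7

N₂ ≈ 5450 RPM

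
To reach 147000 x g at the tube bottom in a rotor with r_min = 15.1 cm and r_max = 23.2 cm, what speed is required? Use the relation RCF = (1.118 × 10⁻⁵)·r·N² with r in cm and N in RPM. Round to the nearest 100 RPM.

Use r_max = 23.2 cm.
RCF = 1.118 × 10⁻⁵ × r × N²
147,000 = 1.118 × 10⁻⁵ × 23.2 × N²
N² = 147,000 / (25.9376 × 10⁻⁵) = 566,744,803
N ≈ √566,744,803 ≈ 23,806.4

≈ 23800 RPM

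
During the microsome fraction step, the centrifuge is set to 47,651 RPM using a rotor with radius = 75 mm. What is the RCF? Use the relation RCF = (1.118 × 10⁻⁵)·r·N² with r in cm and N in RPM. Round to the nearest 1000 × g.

r = 75 mm = 7.5 cm
RCF = 1.118 × 10⁻⁵ × r × N²
RCF = 1.118 × 10⁻⁵ × 7.5 × (47651)² = 1.118 × 10⁻⁵ × 7.5 × 2,270,617,801 ≈ 190,391.3 × g

190000 × g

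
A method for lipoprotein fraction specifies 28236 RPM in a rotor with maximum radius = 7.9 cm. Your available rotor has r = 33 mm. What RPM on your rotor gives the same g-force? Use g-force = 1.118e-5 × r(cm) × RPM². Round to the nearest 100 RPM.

RCF_original = 1.118 × 10⁻⁵ × 7.9 × (28236)² = 1.118 × 10⁻⁵ × 7.9 × 797,271,696 ≈ 70,416.6 × g
Your rotor: r = 33 mm = 3.3 cm
70,416.6 = 1.118 × 10⁻⁵ × 3.3 × N²
N² = 70,416.6 / (3.6894 × 10⁻⁵) = 1,908,619,288
N ≈ √1,908,619,288 ≈ 43,687.7

≈ 43700 RPM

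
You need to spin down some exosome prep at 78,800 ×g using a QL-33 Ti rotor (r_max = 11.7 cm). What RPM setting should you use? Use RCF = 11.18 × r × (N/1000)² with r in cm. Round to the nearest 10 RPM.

N ≈ 24540 RPM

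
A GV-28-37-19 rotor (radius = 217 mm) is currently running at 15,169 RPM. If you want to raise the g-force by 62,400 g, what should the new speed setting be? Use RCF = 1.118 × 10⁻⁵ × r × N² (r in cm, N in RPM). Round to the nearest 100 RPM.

≈ 22100 RPM

r = 217 mm = 21.7 cm
Current RCF = 1.118 × 10⁻⁵ × 21.7 × (15169)² = 1.118 × 10⁻⁵ × 21.7 × 230,098,561 ≈ 55,823.3 × g
Target RCF = 55,823.3 + 62,400 = 118,223.3 × g
N² = 118,223.3 / (24.2606 × 10⁻⁵) = 487,305,755
N ≈ √487,305,755 ≈ 22,075.0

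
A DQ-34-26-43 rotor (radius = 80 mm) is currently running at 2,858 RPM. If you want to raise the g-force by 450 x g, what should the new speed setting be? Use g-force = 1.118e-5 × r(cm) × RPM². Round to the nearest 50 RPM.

r = 80 mm = 8.0 cm
Current RCF = 1.118 × 10⁻⁵ × 8 × (2858)² = 1.118 × 10⁻⁵ × 8 × 8,168,164 ≈ 730.6 × g
Target RCF = 730.6 + 450 = 1,180.6 × g
N² = 1,180.6 / (8.944 × 10⁻⁵) = 13,199,911
N ≈ √13,199,911 ≈ 3,633.2

N₂ ≈ 3650 RPM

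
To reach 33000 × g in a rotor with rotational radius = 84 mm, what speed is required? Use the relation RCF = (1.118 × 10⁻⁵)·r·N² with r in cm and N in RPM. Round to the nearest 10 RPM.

r = 84 mm = 8.4 cm
RCF = 1.118 × 10⁻⁵ × r × N²
33,000 = 1.118 × 10⁻⁵ × 8.4 × N²
N² = 33,000 / (9.3912 × 10⁻⁵) = 351,392,793
N ≈ √351,392,793 ≈ 18,745.5

N ≈ 18750 RPM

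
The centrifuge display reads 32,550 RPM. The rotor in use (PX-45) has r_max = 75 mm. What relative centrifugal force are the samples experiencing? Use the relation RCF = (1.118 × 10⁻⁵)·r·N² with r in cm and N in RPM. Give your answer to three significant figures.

r = 75 mm = 7.5 cm
RCF = 1.118 × 10⁻⁵ × r × N²
RCF = 1.118 × 10⁻⁵ × 7.5 × (32550)² = 1.118 × 10⁻⁵ × 7.5 × 1,059,502,500 ≈ 88,839.3 × g

≈ 88800 x g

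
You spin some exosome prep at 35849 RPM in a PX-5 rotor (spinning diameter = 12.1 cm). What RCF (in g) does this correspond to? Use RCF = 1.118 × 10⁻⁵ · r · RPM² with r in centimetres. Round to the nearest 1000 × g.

r = 12.1 / 2 = 6.05 cm
RCF = 1.118 × 10⁻⁵ × r × N²
RCF = 1.118 × 10⁻⁵ × 6.05 × (35849)² = 1.118 × 10⁻⁵ × 6.05 × 1,285,150,801 ≈ 86,926.3 × g

RCF ≈ 87000 g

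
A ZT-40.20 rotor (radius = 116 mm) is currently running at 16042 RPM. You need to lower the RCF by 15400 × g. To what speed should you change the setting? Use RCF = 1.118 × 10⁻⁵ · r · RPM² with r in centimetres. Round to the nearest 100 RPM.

11800 RPM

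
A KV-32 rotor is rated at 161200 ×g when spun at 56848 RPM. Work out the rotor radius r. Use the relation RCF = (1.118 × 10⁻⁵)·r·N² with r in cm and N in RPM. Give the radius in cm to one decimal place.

r ≈ 4.5 cm

RCF = 1.118 × 10⁻⁵ × r × N²
161200 = 1.118 × 10⁻⁵ × r × (56848)²
r = 161200 / (1.118 × 10⁻⁵ × 3,231,695,104) = 161200 / 36130.35 ≈ 4.462 cm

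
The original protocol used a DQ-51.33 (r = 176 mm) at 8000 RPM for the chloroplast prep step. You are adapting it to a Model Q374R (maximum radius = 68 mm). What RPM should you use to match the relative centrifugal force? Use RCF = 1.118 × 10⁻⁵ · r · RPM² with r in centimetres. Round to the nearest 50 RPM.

≈ 12850 RPM

Original rotor: r = 176 mm = 17.6 cm
RCF_original = 1.118 × 10⁻⁵ × 17.6 × (8000)² = 1.118 × 10⁻⁵ × 17.6 × 64,000,000 ≈ 12,593.2 × g
Your rotor: r = 68 mm = 6.8 cm
12,593.2 = 1.118 × 10⁻⁵ × 6.8 × N²
N² = 12,593.2 / (7.6024 × 10⁻⁵) = 165,647,690
N ≈ √165,647,690 ≈ 12,870.4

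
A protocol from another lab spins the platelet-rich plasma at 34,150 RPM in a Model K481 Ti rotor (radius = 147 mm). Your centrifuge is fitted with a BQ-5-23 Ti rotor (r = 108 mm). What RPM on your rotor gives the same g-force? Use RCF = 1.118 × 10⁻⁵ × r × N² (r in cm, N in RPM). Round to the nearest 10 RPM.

39840 RPM

Original rotor: r = 147 mm = 14.7 cm
RCF = 1.118 × 10⁻⁵ × r × N²
RCF_original = 1.118 × 10⁻⁵ × 14.7 × (34150)² = 1.118 × 10⁻⁵ × 14.7 × 1,166,222,500 ≈ 191,664 × g
Your rotor: r = 108 mm = 10.8 cm
191,664 = 1.118 × 10⁻⁵ × 10.8 × N²
N² = 191,664 / (12.0744 × 10⁻⁵) = 1,587,358,378
N ≈ √1,587,358,378 ≈ 39,841.7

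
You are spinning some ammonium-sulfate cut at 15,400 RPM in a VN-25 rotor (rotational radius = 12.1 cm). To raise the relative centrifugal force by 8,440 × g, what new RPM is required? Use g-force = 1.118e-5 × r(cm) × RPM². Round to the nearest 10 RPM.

Current RCF = 1.118 × 10⁻⁵ × 12.1 × (15400)² = 1.118 × 10⁻⁵ × 12.1 × 237,160,000 ≈ 32,082.5 × g
Target RCF = 32,082.5 + 8,440 = 40,522.5 × g
N² = 40,522.5 / (13.5278 × 10⁻⁵) = 299,549,816
N ≈ √299,549,816 ≈ 17,307.5

N₂ ≈ 17310 RPM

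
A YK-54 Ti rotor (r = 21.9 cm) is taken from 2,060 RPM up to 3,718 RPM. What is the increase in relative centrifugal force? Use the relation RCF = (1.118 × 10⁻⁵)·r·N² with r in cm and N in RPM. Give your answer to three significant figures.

2350 x g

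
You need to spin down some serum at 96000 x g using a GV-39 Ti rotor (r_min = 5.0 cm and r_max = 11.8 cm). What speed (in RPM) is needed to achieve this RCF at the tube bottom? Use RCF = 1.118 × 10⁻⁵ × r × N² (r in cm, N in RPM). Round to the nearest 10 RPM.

Use r_max = 11.8 cm.
96,000 = 1.118 × 10⁻⁵ × 11.8 × N²
N² = 96,000 / (13.1924 × 10⁻⁵) = 727,691,701
N ≈ √727,691,701 ≈ 26,975.8

N ≈ 26980 RPM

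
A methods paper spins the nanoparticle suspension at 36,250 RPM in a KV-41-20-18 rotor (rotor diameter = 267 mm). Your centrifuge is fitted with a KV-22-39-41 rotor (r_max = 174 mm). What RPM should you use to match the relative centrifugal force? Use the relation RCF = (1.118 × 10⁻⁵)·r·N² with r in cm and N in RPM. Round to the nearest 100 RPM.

Original rotor: r = 267 mm / 2 = 133.5 mm = 13.35 cm
RCF_original = 1.118 × 10⁻⁵ × 13.35 × (36250)² = 1.118 × 10⁻⁵ × 13.35 × 1,314,062,500 ≈ 196,127.8 × g
Your rotor: r = 174 mm = 17.4 cm
196,127.8 = 1.118 × 10⁻⁵ × 17.4 × N²
N² = 196,127.8 / (19.4532 × 10⁻⁵) = 1,008,203,278
N ≈ √1,008,203,278 ≈ 31,752.2

31800 RPM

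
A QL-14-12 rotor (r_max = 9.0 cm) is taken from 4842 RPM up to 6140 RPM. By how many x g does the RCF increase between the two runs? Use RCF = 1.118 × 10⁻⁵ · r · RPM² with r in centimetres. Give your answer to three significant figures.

RCF₁ = 1.118 × 10⁻⁵ × 9 × (4842)² = 1.118 × 10⁻⁵ × 9 × 23,444,964 ≈ 2,359 × g
RCF₂ = 1.118 × 10⁻⁵ × 9 × (6140)² = 1.118 × 10⁻⁵ × 9 × 37,699,600 ≈ 3,793.3 × g
Increase = 3,793.3 − 2,359 = 1,434.3

≈ 1430 x g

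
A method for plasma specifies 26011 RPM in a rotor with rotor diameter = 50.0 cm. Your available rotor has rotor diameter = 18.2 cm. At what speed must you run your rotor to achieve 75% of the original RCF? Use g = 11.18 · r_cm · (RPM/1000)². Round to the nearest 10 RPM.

37340 RPM

Original rotor: r = 50.0 / 2 = 25 cm
RCF = 11.18 × r × (N/1000)²
RCF_original = 11.18 × 25 × (26.011)² = 11.18 × 25 × 676.572121 ≈ 189,101.9 × g
Target RCF = 0.75 × 189,101.9 ≈ 141,826.4 × g
Your rotor: r = 18.2 / 2 = 9.1 cm
141,826.4 = 11.18 × 9.1 × (N/1000)²
(N/1000)² = 141,826.4 / 101.738 = 1394.036
N = 1000 × √1394.036 ≈ 37,336.8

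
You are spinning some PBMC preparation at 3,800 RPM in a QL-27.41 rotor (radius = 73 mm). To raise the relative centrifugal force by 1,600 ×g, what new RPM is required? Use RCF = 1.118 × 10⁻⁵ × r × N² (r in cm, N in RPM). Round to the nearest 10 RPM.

r = 73 mm = 7.3 cm
Current RCF = 1.118 × 10⁻⁵ × 7.3 × (3800)² = 1.118 × 10⁻⁵ × 7.3 × 14,440,000 ≈ 1,178.5 × g
Target RCF = 1,178.5 + 1,600 = 2,778.5 × g
N² = 2,778.5 / (8.1614 × 10⁻⁵) = 34,044,404
N ≈ √34,044,404 ≈ 5,834.8

≈ 5830 RPM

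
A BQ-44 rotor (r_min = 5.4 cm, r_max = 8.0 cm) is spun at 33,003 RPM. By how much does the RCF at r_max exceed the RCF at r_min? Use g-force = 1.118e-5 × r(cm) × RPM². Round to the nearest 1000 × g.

≈ 32000 g

RCF_max = 1.118 × 10⁻⁵ × 8 × (33003)² = 1.118 × 10⁻⁵ × 8 × 1,089,198,009 ≈ 97,417.9 × g
RCF_min = 1.118 × 10⁻⁵ × 5.4 × (33003)² = 1.118 × 10⁻⁵ × 5.4 × 1,089,198,009 ≈ 65,757.1 × g
ΔRCF = 97,417.9 − 65,757.1 = 31,660.8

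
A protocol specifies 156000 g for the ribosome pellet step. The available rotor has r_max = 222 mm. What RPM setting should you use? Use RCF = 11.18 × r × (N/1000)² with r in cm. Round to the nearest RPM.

≈ 25071 RPM

r = 222 mm = 22.2 cm
RCF = 11.18 × r × (N/1000)²
156,000 = 11.18 × 22.2 × (N/1000)²
(N/1000)² = 156,000 / 248.196 = 628.5355
N = 1000 × √628.5355 ≈ 25,070.6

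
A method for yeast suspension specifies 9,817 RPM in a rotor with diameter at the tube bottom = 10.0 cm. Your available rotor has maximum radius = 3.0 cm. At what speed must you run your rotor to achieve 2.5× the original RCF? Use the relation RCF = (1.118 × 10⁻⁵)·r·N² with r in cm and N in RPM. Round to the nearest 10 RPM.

20040 RPM

Original rotor: r = 10.0 / 2 = 5 cm
RCF = 1.118 × 10⁻⁵ × r × N²
RCF_original = 1.118 × 10⁻⁵ × 5 × (9817)² = 1.118 × 10⁻⁵ × 5 × 96,373,489 ≈ 5,387.3 × g
Target RCF = 2.5 × 5,387.3 ≈ 13,468.2 × g
13,468.2 = 1.118 × 10⁻⁵ × 3 × N²
N² = 13,468.2 / (3.354 × 10⁻⁵) = 401,556,351
N ≈ √401,556,351 ≈ 20,038.9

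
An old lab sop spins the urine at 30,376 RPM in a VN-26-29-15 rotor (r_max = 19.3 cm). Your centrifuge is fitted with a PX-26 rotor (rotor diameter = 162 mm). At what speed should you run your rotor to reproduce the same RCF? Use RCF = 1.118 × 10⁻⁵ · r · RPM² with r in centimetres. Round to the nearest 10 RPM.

≈ 46890 RPM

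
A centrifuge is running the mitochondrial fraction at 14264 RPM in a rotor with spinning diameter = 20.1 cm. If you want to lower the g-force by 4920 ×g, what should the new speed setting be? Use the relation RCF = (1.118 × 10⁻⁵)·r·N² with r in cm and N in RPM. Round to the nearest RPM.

12636 RPM

r = 20.1 / 2 = 10.05 cm
Current RCF = 1.118 × 10⁻⁵ × 10.05 × (14264)² = 1.118 × 10⁻⁵ × 10.05 × 203,461,696 ≈ 22,860.8 × g
Target RCF = 22,860.8 − 4,920 = 17,940.8 × g
N² = 17,940.8 / (11.2359 × 10⁻⁵) = 159,673,902
N ≈ √159,673,902 ≈ 12,636.2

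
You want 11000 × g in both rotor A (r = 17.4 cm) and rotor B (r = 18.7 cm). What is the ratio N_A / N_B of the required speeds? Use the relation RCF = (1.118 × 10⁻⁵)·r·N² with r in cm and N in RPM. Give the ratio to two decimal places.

At fixed RCF, N ∝ 1/√r, so N_A/N_B = √(r_B/r_A) = √(18.7/17.4) = √1.074713 = 1.0367.

1.04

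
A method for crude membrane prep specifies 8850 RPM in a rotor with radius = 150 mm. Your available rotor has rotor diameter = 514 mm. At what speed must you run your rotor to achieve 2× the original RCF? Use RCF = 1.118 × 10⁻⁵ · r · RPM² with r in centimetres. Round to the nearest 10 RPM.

9560 RPM

Original rotor: r = 150 mm = 15.0 cm
RCF_original = 1.118 × 10⁻⁵ × 15 × (8850)² = 1.118 × 10⁻⁵ × 15 × 78,322,500 ≈ 13,134.7 × g
Target RCF = 2 × 13,134.7 ≈ 26,269.4 × g
Your rotor: r = 514 mm / 2 = 257 mm = 25.7 cm
26,269.4 = 1.118 × 10⁻⁵ × 25.7 × N²
N² = 26,269.4 / (28.7326 × 10⁻⁵) = 91,427,159
N ≈ √91,427,159 ≈ 9,561.8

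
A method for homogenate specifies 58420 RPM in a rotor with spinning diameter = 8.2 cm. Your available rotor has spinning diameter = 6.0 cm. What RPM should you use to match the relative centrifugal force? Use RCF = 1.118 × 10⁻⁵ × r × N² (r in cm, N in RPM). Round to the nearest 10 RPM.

Original rotor: r = 8.2 / 2 = 4.1 cm
RCF = 1.118 × 10⁻⁵ × r × N²
RCF_original = 1.118 × 10⁻⁵ × 4.1 × (58420)² = 1.118 × 10⁻⁵ × 4.1 × 3,412,896,400 ≈ 156,440.3 × g
Your rotor: r = 6.0 / 2 = 3 cm
156,440.3 = 1.118 × 10⁻⁵ × 3 × N²
N² = 156,440.3 / (3.354 × 10⁻⁵) = 4,664,290,400
N ≈ √4,664,290,400 ≈ 68,295.6

68300 RPM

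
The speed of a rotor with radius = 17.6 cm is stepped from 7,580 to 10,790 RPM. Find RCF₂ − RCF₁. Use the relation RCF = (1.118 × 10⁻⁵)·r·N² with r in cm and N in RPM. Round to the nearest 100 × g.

11600 × g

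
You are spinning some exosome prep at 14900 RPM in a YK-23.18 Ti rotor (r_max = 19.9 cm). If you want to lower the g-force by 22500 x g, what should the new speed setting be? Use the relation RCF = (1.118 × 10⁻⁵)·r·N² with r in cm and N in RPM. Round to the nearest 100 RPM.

Current RCF = 1.118 × 10⁻⁵ × 19.9 × (14900)² = 1.118 × 10⁻⁵ × 19.9 × 222,010,000 ≈ 49,393.2 × g
Target RCF = 49,393.2 − 22,500 = 26,893.2 × g
N² = 26,893.2 / (22.2482 × 10⁻⁵) = 120,878,094
N ≈ √120,878,094 ≈ 10,994.5

≈ 11000 RPM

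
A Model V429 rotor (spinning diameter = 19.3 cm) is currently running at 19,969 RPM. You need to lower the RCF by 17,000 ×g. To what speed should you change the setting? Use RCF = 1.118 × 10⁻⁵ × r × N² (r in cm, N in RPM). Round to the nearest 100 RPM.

r = 19.3 / 2 = 9.65 cm
Current RCF = 1.118 × 10⁻⁵ × 9.65 × (19969)² = 1.118 × 10⁻⁵ × 9.65 × 398,760,961 ≈ 43,021.1 × g
Target RCF = 43,021.1 − 17,000 = 26,021.1 × g
N² = 26,021.1 / (10.7887 × 10⁻⁵) = 241,188,466
N ≈ √241,188,466 ≈ 15,530.2

N₂ ≈ 15500 RPM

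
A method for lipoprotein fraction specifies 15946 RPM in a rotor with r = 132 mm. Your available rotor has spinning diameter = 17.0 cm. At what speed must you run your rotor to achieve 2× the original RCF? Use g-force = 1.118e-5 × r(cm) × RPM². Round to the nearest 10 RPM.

Original rotor: r = 132 mm = 13.2 cm
RCF = 1.118 × 10⁻⁵ × r × N²
RCF_original = 1.118 × 10⁻⁵ × 13.2 × (15946)² = 1.118 × 10⁻⁵ × 13.2 × 254,274,916 ≈ 37,524.9 × g
Target RCF = 2 × 37,524.9 ≈ 75,049.8 × g
Your rotor: r = 17.0 / 2 = 8.5 cm
75,049.8 = 1.118 × 10⁻⁵ × 8.5 × N²
N² = 75,049.8 / (9.503 × 10⁻⁵) = 789,748,500
N ≈ √789,748,500 ≈ 28,102.5

28100 RPM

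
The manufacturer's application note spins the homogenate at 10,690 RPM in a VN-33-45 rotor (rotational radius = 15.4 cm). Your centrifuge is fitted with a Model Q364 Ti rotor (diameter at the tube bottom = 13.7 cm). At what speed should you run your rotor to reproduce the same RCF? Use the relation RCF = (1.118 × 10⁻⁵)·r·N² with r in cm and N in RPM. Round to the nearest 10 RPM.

≈ 16030 RPM

RCF_original = 1.118 × 10⁻⁵ × 15.4 × (10690)² = 1.118 × 10⁻⁵ × 15.4 × 114,276,100 ≈ 19,675.1 × g
Your rotor: r = 13.7 / 2 = 6.85 cm
19,675.1 = 1.118 × 10⁻⁵ × 6.85 × N²
N² = 19,675.1 / (7.6583 × 10⁻⁵) = 256,912,108
N ≈ √256,912,108 ≈ 16,028.5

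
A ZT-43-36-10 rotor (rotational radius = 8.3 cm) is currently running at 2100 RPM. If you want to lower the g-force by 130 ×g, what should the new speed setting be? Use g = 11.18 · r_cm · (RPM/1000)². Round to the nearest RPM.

≈ 1735 RPM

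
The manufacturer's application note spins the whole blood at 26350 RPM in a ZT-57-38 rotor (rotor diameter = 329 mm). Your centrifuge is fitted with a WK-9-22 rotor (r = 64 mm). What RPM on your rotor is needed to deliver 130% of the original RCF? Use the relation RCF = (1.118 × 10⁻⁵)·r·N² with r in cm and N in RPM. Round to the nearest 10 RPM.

Original rotor: r = 329 mm / 2 = 164.5 mm = 16.45 cm
RCF = 1.118 × 10⁻⁵ × r × N²
RCF_original = 1.118 × 10⁻⁵ × 16.45 × (26350)² = 1.118 × 10⁻⁵ × 16.45 × 694,322,500 ≈ 127,693.5 × g
Target RCF = 1.3 × 127,693.5 ≈ 166,001.6 × g
Your rotor: r = 64 mm = 6.4 cm
166,001.6 = 1.118 × 10⁻⁵ × 6.4 × N²
N² = 166,001.6 / (7.1552 × 10⁻⁵) = 2,320,013,417
N ≈ √2,320,013,417 ≈ 48,166.5

≈ 48170 RPM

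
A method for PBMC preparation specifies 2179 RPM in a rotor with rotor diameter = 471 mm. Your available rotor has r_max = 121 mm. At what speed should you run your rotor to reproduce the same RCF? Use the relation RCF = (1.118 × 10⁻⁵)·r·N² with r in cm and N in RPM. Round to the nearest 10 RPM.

≈ 3040 RPM

Original rotor: r = 471 mm / 2 = 235.5 mm = 23.55 cm
RCF_original = 1.118 × 10⁻⁵ × 23.55 × (2179)² = 1.118 × 10⁻⁵ × 23.55 × 4,748,041 ≈ 1,250.1 × g
Your rotor: r = 121 mm = 12.1 cm
1,250.1 = 1.118 × 10⁻⁵ × 12.1 × N²
N² = 1,250.1 / (13.5278 × 10⁻⁵) = 9,240,970
N ≈ √9,240,970 ≈ 3,039.9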